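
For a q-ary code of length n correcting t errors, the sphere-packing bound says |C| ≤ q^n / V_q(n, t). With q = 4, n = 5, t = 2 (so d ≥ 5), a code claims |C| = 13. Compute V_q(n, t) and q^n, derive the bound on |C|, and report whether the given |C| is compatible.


V_q(n, t) = 106, q^n = 1024, Hamming bound = 9, |C| = 13 > bound (violated).

Step 1: Compute V_q(n, t) = Σ_{j=0}^2 C(n, j) (q−1)^j.
  j = 0: C(5,0)·(3)^0 = 1·1 = 1.
  j = 1: C(5,1)·(3)^1 = 5·3 = 15.
  j = 2: C(5,2)·(3)^2 = 10·9 = 90.
  V_q(n, t) = 1 + 15 + 90 = 106.
Step 2: q^n = 4^5 = 1024.
Step 3: Hamming bound ⌊q^n / V_q(n,t)⌋ = ⌊1024/106⌋ = 9.
Step 4: Compare |C| = 13 to 9: violated.
The claimed |C| lies above the Hamming bound, so no 4-ary code of length 5 with d ≥ 5 can have 13 codewords.


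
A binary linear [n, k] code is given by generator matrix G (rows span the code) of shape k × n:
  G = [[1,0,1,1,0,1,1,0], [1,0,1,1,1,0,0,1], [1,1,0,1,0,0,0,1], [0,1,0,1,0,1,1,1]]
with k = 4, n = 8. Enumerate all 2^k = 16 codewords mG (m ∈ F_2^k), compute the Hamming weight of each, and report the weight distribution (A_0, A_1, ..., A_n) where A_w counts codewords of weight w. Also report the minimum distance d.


Weight distribution: A_0 = 1, A_2 = 1, A_3 = 4, A_4 = 3, A_5 = 4, A_6 = 3. Minimum distance d = 2.

Enumerate all 2^4 = 16 messages m ∈ F_2^4.
For each, compute codeword c = mG in F_2^8, then tally its weight.
  m = 0000 → c = 00000000, weight = 0.
  m = 1000 → c = 10110110, weight = 5.
  m = 0100 → c = 10111001, weight = 5.
  m = 1100 → c = 00001111, weight = 4.
  m = 0010 → c = 11010001, weight = 4.
  m = 1010 → c = 01100111, weight = 5.
  m = 0110 → c = 01101000, weight = 3.
  m = 1110 → c = 11011110, weight = 6.
  m = 0001 → c = 01010111, weight = 5.
  m = 1001 → c = 11100001, weight = 4.
  m = 0101 → c = 11101110, weight = 6.
  m = 1101 → c = 01011000, weight = 3.
  m = 0011 → c = 10000110, weight = 3.
  m = 1011 → c = 00110000, weight = 2.
  m = 0111 → c = 00111111, weight = 6.
  m = 1111 → c = 10001001, weight = 3.
Tally weights:
  weight 0: 1 codewords.
  weight 2: 1 codewords.
  weight 3: 4 codewords.
  weight 4: 3 codewords.
  weight 5: 4 codewords.
  weight 6: 3 codewords.
Minimum distance d = smallest w > 0 with A_w > 0 = 2.
Sanity: Σ A_w = 16 = 2^4 = 16 ✓.


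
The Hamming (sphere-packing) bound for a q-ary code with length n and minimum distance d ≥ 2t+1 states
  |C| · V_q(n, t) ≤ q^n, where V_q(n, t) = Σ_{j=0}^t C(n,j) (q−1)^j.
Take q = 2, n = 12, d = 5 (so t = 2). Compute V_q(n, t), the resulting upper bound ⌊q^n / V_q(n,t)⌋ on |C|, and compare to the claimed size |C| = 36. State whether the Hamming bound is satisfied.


V_q(n, t) = 79, q^n = 4096, Hamming bound = 51, |C| = 36 ≤ bound (satisfied).

Step 1: Compute V_q(n, t) = Σ_{j=0}^2 C(n, j) (q−1)^j.
  j = 0: C(12,0)·(1)^0 = 1·1 = 1.
  j = 1: C(12,1)·(1)^1 = 12·1 = 12.
  j = 2: C(12,2)·(1)^2 = 66·1 = 66.
  V_q(n, t) = 1 + 12 + 66 = 79.
Step 2: q^n = 2^12 = 4096.
Step 3: Hamming bound ⌊q^n / V_q(n,t)⌋ = ⌊4096/79⌋ = 51.
Step 4: Compare |C| = 36 to 51: satisfied.
The claimed |C| lies below the Hamming bound.


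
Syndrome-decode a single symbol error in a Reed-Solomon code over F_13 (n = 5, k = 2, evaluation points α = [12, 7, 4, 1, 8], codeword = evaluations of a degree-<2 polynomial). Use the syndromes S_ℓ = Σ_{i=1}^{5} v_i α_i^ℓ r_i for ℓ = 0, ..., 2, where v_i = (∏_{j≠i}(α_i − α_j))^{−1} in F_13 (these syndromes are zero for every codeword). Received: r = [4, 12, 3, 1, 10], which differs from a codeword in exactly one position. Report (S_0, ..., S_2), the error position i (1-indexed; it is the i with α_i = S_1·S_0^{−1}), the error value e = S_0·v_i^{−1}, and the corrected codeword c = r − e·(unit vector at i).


S = (6, 3, 8), error at position 2, error magnitude e = 7, c = [4, 5, 3, 1, 10].

Step 1: column multipliers v_i = (∏_{j≠i}(α_i − α_j))^{−1} mod 13.
  i = 1 (α = 12): (12−7)(12−4)(12−1)(12−8) = 5·8·11·4 = 1760 ≡ 5, so v_1 = 5^{−1} = 8 (mod 13).
  i = 2 (α = 7): (7−12)(7−4)(7−1)(7−8) = (−5)·3·6·(−1) = 90 ≡ 12, so v_2 = 12^{−1} = 12 (mod 13).
  i = 3 (α = 4): (4−12)(4−7)(4−1)(4−8) = (−8)·(−3)·3·(−4) = −288 ≡ 11, so v_3 = 11^{−1} = 6 (mod 13).
  i = 4 (α = 1): (1−12)(1−7)(1−4)(1−8) = (−11)·(−6)·(−3)·(−7) = 1386 ≡ 8, so v_4 = 8^{−1} = 5 (mod 13).
  i = 5 (α = 8): (8−12)(8−7)(8−4)(8−1) = (−4)·1·4·7 = −112 ≡ 5, so v_5 = 5^{−1} = 8 (mod 13).
  v = [8, 12, 6, 5, 8].
Step 2: syndromes of r = [4, 12, 3, 1, 10] (all sums mod 13).
  S_0 = Σ v_i r_i = 8·4 + 12·12 + 6·3 + 5·1 + 8·10 = 279 ≡ 6.
  S_1 = Σ v_i α_i r_i = 8·12·4 + 12·7·12 + 6·4·3 + 5·1·1 + 8·8·10 = 2109 ≡ 3.
  α_i^2 mod 13 = [1, 10, 3, 1, 12].
  S_2 = Σ v_i α_i^2 r_i = 8·1·4 + 12·10·12 + 6·3·3 + 5·1·1 + 8·12·10 = 2491 ≡ 8.
  S = (6, 3, 8) ≠ 0, so r is not a codeword (an error is present).
Step 3: locate the error. For a single error e at position i, S_ℓ = v_i·e·α_i^ℓ, so α_err = S_1/S_0.
  S_0^{−1} = 6^{−1} = 11 (mod 13), so α_err = 3·11 = 33 ≡ 7 = α_2. Error position i = 2.
  Consistency check: S_2/S_1 = 8·9 = 72 ≡ 7 = α_err ✓ (single-error assumption holds).
Step 4: error magnitude e = S_0/v_2 = S_0·∏_{j≠2}(α_2 − α_j) = 6·12 = 72 ≡ 7 (mod 13).
Step 5: correct position 2: c_2 = r_2 − e = 12 − 7 ≡ 5 (mod 13). Hence c = [4, 5, 3, 1, 10].
  Check: interpolating c through the α_i gives m(x) = 9 + 5·x (degree < 2) with m(α_i) = c_i for every i, so c is indeed a codeword.


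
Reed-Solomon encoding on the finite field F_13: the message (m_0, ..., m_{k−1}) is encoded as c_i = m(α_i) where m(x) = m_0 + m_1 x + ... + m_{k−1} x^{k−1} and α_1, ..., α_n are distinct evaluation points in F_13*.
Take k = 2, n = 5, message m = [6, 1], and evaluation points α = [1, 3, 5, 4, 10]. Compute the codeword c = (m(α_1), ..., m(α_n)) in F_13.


c = [7, 9, 11, 10, 3]

Message polynomial: m(x) = 6 + 1·x (mod 13).
For each evaluation point α_i, compute m(α_i) mod 13:
  α_1 = 1: Horner steps 1 → 7, so m(1) = 7.
  α_2 = 3: Horner steps 1 → 9, so m(3) = 9.
  α_3 = 5: Horner steps 1 → 11, so m(5) = 11.
  α_4 = 4: Horner steps 1 → 10, so m(4) = 10.
  α_5 = 10: Horner steps 1 → 3, so m(10) = 3.
Codeword c = [7, 9, 11, 10, 3] ∈ F_13^5.


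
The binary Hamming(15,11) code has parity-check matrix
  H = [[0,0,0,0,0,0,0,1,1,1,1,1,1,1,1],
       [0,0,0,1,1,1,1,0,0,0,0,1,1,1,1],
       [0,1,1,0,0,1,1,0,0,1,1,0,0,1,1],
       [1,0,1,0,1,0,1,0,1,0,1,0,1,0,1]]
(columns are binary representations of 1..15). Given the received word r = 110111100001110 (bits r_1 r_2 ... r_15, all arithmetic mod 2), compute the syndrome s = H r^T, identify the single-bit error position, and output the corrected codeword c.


s = (1, 1, 0, 0)^T, error position = 12, corrected codeword c = 110111100000110

Compute s = H r^T mod 2 one row at a time:
  s_1 = 0 + 0 + 0 + 0 + 1 + 1 + 1 + 0 = 3 ≡ 1 (mod 2).
  s_2 = 1 + 1 + 1 + 1 + 1 + 1 + 1 + 0 = 7 ≡ 1 (mod 2).
  s_3 = 1 + 0 + 1 + 1 + 0 + 0 + 1 + 0 = 4 ≡ 0 (mod 2).
  s_4 = 1 + 0 + 1 + 1 + 0 + 0 + 1 + 0 = 4 ≡ 0 (mod 2).
s = (1, 1, 0, 0)^T — this equals column 12 of H (binary 1100), so error is at position 12.
Correct: flip bit 12 of r = 110111100001110 to get c = 110111100000110.


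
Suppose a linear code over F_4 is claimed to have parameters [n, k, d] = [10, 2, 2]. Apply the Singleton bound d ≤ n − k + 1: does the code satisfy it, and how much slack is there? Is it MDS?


Singleton RHS = n − k + 1 = 9, slack = 7, bound satisfied, not MDS.

Singleton bound: d ≤ n − k + 1.
Here n = 10, k = 2, so n − k + 1 = 9.
Given d = 2, check d ≤ 9: YES.
Slack = (n − k + 1) − d = 7.
The code is NOT MDS (slack = 7 > 0).
Description: the claimed parameters are [10, 2, 2]_4; such a code would be non-MDS.


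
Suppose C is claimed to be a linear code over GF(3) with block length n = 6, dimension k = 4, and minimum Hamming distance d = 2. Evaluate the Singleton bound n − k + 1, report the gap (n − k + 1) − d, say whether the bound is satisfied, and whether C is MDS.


Singleton RHS = n − k + 1 = 3, slack = 1, bound satisfied, not MDS.

Singleton bound: d ≤ n − k + 1.
Here n = 6, k = 4, so n − k + 1 = 3.
Given d = 2, check d ≤ 3: YES.
Slack = (n − k + 1) − d = 1.
The code is NOT MDS (slack = 1 > 0).
Description: the claimed parameters are [6, 4, 2]_3; such a code would be non-MDS.


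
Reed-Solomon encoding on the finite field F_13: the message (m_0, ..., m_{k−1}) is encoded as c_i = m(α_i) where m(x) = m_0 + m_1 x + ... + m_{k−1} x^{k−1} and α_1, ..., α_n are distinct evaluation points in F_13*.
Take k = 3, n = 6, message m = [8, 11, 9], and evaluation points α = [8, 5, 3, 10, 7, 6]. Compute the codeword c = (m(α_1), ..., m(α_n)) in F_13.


c = [9, 2, 5, 4, 6, 8]

Message polynomial: m(x) = 8 + 11·x + 9·x^2 (mod 13).
For each evaluation point α_i, compute m(α_i) mod 13:
  α_1 = 8: Horner steps 9 → 5 → 9, so m(8) = 9.
  α_2 = 5: Horner steps 9 → 4 → 2, so m(5) = 2.
  α_3 = 3: Horner steps 9 → 12 → 5, so m(3) = 5.
  α_4 = 10: Horner steps 9 → 10 → 4, so m(10) = 4.
  α_5 = 7: Horner steps 9 → 9 → 6, so m(7) = 6.
  α_6 = 6: Horner steps 9 → 0 → 8, so m(6) = 8.
Codeword c = [9, 2, 5, 4, 6, 8] ∈ F_13^6.


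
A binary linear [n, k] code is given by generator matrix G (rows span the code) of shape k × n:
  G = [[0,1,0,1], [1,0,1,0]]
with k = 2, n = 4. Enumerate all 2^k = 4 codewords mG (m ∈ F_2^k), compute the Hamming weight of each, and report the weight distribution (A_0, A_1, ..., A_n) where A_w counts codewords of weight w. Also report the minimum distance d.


Weight distribution: A_0 = 1, A_2 = 2, A_4 = 1. Minimum distance d = 2.

Enumerate all 2^2 = 4 messages m ∈ F_2^2.
For each, compute codeword c = mG in F_2^4, then tally its weight.
  m = 00 → c = 0000, weight = 0.
  m = 10 → c = 0101, weight = 2.
  m = 01 → c = 1010, weight = 2.
  m = 11 → c = 1111, weight = 4.
Tally weights:
  weight 0: 1 codewords.
  weight 2: 2 codewords.
  weight 4: 1 codewords.
Minimum distance d = smallest w > 0 with A_w > 0 = 2.
Sanity: Σ A_w = 4 = 2^2 = 4 ✓.


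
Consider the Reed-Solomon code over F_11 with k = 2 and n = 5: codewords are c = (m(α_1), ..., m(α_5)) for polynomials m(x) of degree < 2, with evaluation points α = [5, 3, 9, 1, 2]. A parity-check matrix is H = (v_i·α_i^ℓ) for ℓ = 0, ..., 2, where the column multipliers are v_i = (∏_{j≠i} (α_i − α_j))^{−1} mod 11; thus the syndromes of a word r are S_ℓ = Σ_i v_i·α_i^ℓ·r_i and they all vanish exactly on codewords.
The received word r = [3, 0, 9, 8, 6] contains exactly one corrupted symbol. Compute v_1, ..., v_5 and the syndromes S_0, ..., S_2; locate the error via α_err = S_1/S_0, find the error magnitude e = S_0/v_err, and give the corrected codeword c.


S = (2, 4, 8), error at position 5, error magnitude e = 2, c = [3, 0, 9, 8, 4].

Step 1: column multipliers v_i = (∏_{j≠i}(α_i − α_j))^{−1} mod 11.
  i = 1 (α = 5): (5−3)(5−9)(5−1)(5−2) = 2·(−4)·4·3 = −96 ≡ 3, so v_1 = 3^{−1} = 4 (mod 11).
  i = 2 (α = 3): (3−5)(3−9)(3−1)(3−2) = (−2)·(−6)·2·1 = 24 ≡ 2, so v_2 = 2^{−1} = 6 (mod 11).
  i = 3 (α = 9): (9−5)(9−3)(9−1)(9−2) = 4·6·8·7 = 1344 ≡ 2, so v_3 = 2^{−1} = 6 (mod 11).
  i = 4 (α = 1): (1−5)(1−3)(1−9)(1−2) = (−4)·(−2)·(−8)·(−1) = 64 ≡ 9, so v_4 = 9^{−1} = 5 (mod 11).
  i = 5 (α = 2): (2−5)(2−3)(2−9)(2−1) = (−3)·(−1)·(−7)·1 = −21 ≡ 1, so v_5 = 1^{−1} = 1 (mod 11).
  v = [4, 6, 6, 5, 1].
Step 2: syndromes of r = [3, 0, 9, 8, 6] (all sums mod 11).
  S_0 = Σ v_i r_i = 4·3 + 6·0 + 6·9 + 5·8 + 1·6 = 112 ≡ 2.
  S_1 = Σ v_i α_i r_i = 4·5·3 + 6·3·0 + 6·9·9 + 5·1·8 + 1·2·6 = 598 ≡ 4.
  α_i^2 mod 11 = [3, 9, 4, 1, 4].
  S_2 = Σ v_i α_i^2 r_i = 4·3·3 + 6·9·0 + 6·4·9 + 5·1·8 + 1·4·6 = 316 ≡ 8.
  S = (2, 4, 8) ≠ 0, so r is not a codeword (an error is present).
Step 3: locate the error. For a single error e at position i, S_ℓ = v_i·e·α_i^ℓ, so α_err = S_1/S_0.
  S_0^{−1} = 2^{−1} = 6 (mod 11), so α_err = 4·6 = 24 ≡ 2 = α_5. Error position i = 5.
  Consistency check: S_2/S_1 = 8·3 = 24 ≡ 2 = α_err ✓ (single-error assumption holds).
Step 4: error magnitude e = S_0/v_5 = S_0·∏_{j≠5}(α_5 − α_j) = 2·1 = 2 ≡ 2 (mod 11).
Step 5: correct position 5: c_5 = r_5 − e = 6 − 2 ≡ 4 (mod 11). Hence c = [3, 0, 9, 8, 4].
  Check: interpolating c through the α_i gives m(x) = 1 + 7·x (degree < 2) with m(α_i) = c_i for every i, so c is indeed a codeword.


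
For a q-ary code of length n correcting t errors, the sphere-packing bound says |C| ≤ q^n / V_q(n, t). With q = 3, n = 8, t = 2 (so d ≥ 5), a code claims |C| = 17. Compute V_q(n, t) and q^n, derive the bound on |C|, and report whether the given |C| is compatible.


V_q(n, t) = 129, q^n = 6561, Hamming bound = 50, |C| = 17 ≤ bound (satisfied).

Step 1: Compute V_q(n, t) = Σ_{j=0}^2 C(n, j) (q−1)^j.
  j = 0: C(8,0)·(2)^0 = 1·1 = 1.
  j = 1: C(8,1)·(2)^1 = 8·2 = 16.
  j = 2: C(8,2)·(2)^2 = 28·4 = 112.
  V_q(n, t) = 1 + 16 + 112 = 129.
Step 2: q^n = 3^8 = 6561.
Step 3: Hamming bound ⌊q^n / V_q(n,t)⌋ = ⌊6561/129⌋ = 50.
Step 4: Compare |C| = 17 to 50: satisfied.
The claimed |C| lies below the Hamming bound.


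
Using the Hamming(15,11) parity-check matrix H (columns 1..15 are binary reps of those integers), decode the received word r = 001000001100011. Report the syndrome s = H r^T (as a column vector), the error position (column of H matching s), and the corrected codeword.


s = (0, 0, 0, 1)^T, error position = 1, corrected codeword c = 101000001100011

Compute s = H r^T mod 2 one row at a time:
  s_1 = 0 + 1 + 1 + 0 + 0 + 0 + 1 + 1 = 4 ≡ 0 (mod 2).
  s_2 = 0 + 0 + 0 + 0 + 0 + 0 + 1 + 1 = 2 ≡ 0 (mod 2).
  s_3 = 0 + 1 + 0 + 0 + 1 + 0 + 1 + 1 = 4 ≡ 0 (mod 2).
  s_4 = 0 + 1 + 0 + 0 + 1 + 0 + 0 + 1 = 3 ≡ 1 (mod 2).
s = (0, 0, 0, 1)^T — this equals column 1 of H (binary 0001), so error is at position 1.
Correct: flip bit 1 of r = 001000001100011 to get c = 101000001100011.


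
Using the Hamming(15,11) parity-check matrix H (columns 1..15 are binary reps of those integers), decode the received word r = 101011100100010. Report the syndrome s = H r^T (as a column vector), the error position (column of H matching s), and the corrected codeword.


s = (0, 0, 1, 0)^T, error position = 2, corrected codeword c = 111011100100010

Compute s = H r^T mod 2 one row at a time:
  s_1 = 0 + 0 + 1 + 0 + 0 + 0 + 1 + 0 = 2 ≡ 0 (mod 2).
  s_2 = 0 + 1 + 1 + 1 + 0 + 0 + 1 + 0 = 4 ≡ 0 (mod 2).
  s_3 = 0 + 1 + 1 + 1 + 1 + 0 + 1 + 0 = 5 ≡ 1 (mod 2).
  s_4 = 1 + 1 + 1 + 1 + 0 + 0 + 0 + 0 = 4 ≡ 0 (mod 2).
s = (0, 0, 1, 0)^T — this equals column 2 of H (binary 0010), so error is at position 2.
Correct: flip bit 2 of r = 101011100100010 to get c = 111011100100010.


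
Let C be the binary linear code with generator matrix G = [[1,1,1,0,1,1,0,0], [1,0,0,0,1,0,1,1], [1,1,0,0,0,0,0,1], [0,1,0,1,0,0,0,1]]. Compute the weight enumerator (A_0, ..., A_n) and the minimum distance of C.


Weight distribution: A_0 = 1, A_2 = 1, A_3 = 3, A_4 = 5, A_5 = 4, A_6 = 1, A_7 = 1. Minimum distance d = 2.

Enumerate all 2^4 = 16 messages m ∈ F_2^4.
For each, compute codeword c = mG in F_2^8, then tally its weight.
  m = 0000 → c = 00000000, weight = 0.
  m = 1000 → c = 11101100, weight = 5.
  m = 0100 → c = 10001011, weight = 4.
  m = 1100 → c = 01100111, weight = 5.
  m = 0010 → c = 11000001, weight = 3.
  m = 1010 → c = 00101101, weight = 4.
  m = 0110 → c = 01001010, weight = 3.
  m = 1110 → c = 10100110, weight = 4.
  m = 0001 → c = 01010001, weight = 3.
  m = 1001 → c = 10111101, weight = 6.
  m = 0101 → c = 11011010, weight = 5.
  m = 1101 → c = 00110110, weight = 4.
  m = 0011 → c = 10010000, weight = 2.
  m = 1011 → c = 01111100, weight = 5.
  m = 0111 → c = 00011011, weight = 4.
  m = 1111 → c = 11110111, weight = 7.
Tally weights:
  weight 0: 1 codewords.
  weight 2: 1 codewords.
  weight 3: 3 codewords.
  weight 4: 5 codewords.
  weight 5: 4 codewords.
  weight 6: 1 codewords.
  weight 7: 1 codewords.
Minimum distance d = smallest w > 0 with A_w > 0 = 2.
Sanity: Σ A_w = 16 = 2^4 = 16 ✓.


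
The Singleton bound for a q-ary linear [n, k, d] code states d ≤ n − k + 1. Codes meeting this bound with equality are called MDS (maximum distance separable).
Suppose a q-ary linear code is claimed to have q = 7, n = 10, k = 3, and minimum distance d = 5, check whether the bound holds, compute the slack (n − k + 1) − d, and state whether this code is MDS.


Singleton RHS = n − k + 1 = 8, slack = 3, bound satisfied, not MDS.

Singleton bound: d ≤ n − k + 1.
Here n = 10, k = 3, so n − k + 1 = 8.
Given d = 5, check d ≤ 8: YES.
Slack = (n − k + 1) − d = 3.
The code is NOT MDS (slack = 3 > 0).
Description: the claimed parameters are [10, 3, 5]_7; such a code would be non-MDS.


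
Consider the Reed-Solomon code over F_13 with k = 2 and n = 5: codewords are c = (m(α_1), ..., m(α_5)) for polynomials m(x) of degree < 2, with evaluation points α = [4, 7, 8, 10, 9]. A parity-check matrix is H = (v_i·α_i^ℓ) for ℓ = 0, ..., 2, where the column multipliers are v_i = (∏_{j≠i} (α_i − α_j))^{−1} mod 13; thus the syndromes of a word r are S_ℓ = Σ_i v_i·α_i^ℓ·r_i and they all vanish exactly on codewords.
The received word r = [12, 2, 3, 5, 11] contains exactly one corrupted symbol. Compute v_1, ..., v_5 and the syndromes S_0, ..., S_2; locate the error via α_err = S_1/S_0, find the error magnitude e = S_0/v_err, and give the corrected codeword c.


S = (11, 8, 7), error at position 5, error magnitude e = 7, c = [12, 2, 3, 5, 4].

Step 1: column multipliers v_i = (∏_{j≠i}(α_i − α_j))^{−1} mod 13.
  i = 1 (α = 4): (4−7)(4−8)(4−10)(4−9) = (−3)·(−4)·(−6)·(−5) = 360 ≡ 9, so v_1 = 9^{−1} = 3 (mod 13).
  i = 2 (α = 7): (7−4)(7−8)(7−10)(7−9) = 3·(−1)·(−3)·(−2) = −18 ≡ 8, so v_2 = 8^{−1} = 5 (mod 13).
  i = 3 (α = 8): (8−4)(8−7)(8−10)(8−9) = 4·1·(−2)·(−1) = 8 ≡ 8, so v_3 = 8^{−1} = 5 (mod 13).
  i = 4 (α = 10): (10−4)(10−7)(10−8)(10−9) = 6·3·2·1 = 36 ≡ 10, so v_4 = 10^{−1} = 4 (mod 13).
  i = 5 (α = 9): (9−4)(9−7)(9−8)(9−10) = 5·2·1·(−1) = −10 ≡ 3, so v_5 = 3^{−1} = 9 (mod 13).
  v = [3, 5, 5, 4, 9].
Step 2: syndromes of r = [12, 2, 3, 5, 11] (all sums mod 13).
  S_0 = Σ v_i r_i = 3·12 + 5·2 + 5·3 + 4·5 + 9·11 = 180 ≡ 11.
  S_1 = Σ v_i α_i r_i = 3·4·12 + 5·7·2 + 5·8·3 + 4·10·5 + 9·9·11 = 1425 ≡ 8.
  α_i^2 mod 13 = [3, 10, 12, 9, 3].
  S_2 = Σ v_i α_i^2 r_i = 3·3·12 + 5·10·2 + 5·12·3 + 4·9·5 + 9·3·11 = 865 ≡ 7.
  S = (11, 8, 7) ≠ 0, so r is not a codeword (an error is present).
Step 3: locate the error. For a single error e at position i, S_ℓ = v_i·e·α_i^ℓ, so α_err = S_1/S_0.
  S_0^{−1} = 11^{−1} = 6 (mod 13), so α_err = 8·6 = 48 ≡ 9 = α_5. Error position i = 5.
  Consistency check: S_2/S_1 = 7·5 = 35 ≡ 9 = α_err ✓ (single-error assumption holds).
Step 4: error magnitude e = S_0/v_5 = S_0·∏_{j≠5}(α_5 − α_j) = 11·3 = 33 ≡ 7 (mod 13).
Step 5: correct position 5: c_5 = r_5 − e = 11 − 7 ≡ 4 (mod 13). Hence c = [12, 2, 3, 5, 4].
  Check: interpolating c through the α_i gives m(x) = 8 + 1·x (degree < 2) with m(α_i) = c_i for every i, so c is indeed a codeword.


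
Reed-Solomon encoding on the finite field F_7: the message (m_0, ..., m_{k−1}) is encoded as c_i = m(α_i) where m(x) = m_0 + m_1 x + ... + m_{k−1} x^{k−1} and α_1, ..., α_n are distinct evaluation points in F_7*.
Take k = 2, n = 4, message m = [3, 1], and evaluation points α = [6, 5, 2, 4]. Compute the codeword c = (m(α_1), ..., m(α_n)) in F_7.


c = [2, 1, 5, 0]

Message polynomial: m(x) = 3 + 1·x (mod 7).
For each evaluation point α_i, compute m(α_i) mod 7:
  α_1 = 6: Horner steps 1 → 2, so m(6) = 2.
  α_2 = 5: Horner steps 1 → 1, so m(5) = 1.
  α_3 = 2: Horner steps 1 → 5, so m(2) = 5.
  α_4 = 4: Horner steps 1 → 0, so m(4) = 0.
Codeword c = [2, 1, 5, 0] ∈ F_7^4.


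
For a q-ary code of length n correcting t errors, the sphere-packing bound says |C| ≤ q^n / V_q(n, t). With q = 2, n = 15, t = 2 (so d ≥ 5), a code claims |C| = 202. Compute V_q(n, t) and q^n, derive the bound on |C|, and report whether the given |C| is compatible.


V_q(n, t) = 121, q^n = 32768, Hamming bound = 270, |C| = 202 ≤ bound (satisfied).

Step 1: Compute V_q(n, t) = Σ_{j=0}^2 C(n, j) (q−1)^j.
  j = 0: C(15,0)·(1)^0 = 1·1 = 1.
  j = 1: C(15,1)·(1)^1 = 15·1 = 15.
  j = 2: C(15,2)·(1)^2 = 105·1 = 105.
  V_q(n, t) = 1 + 15 + 105 = 121.
Step 2: q^n = 2^15 = 32768.
Step 3: Hamming bound ⌊q^n / V_q(n,t)⌋ = ⌊32768/121⌋ = 270.
Step 4: Compare |C| = 202 to 270: satisfied.
The claimed |C| lies below the Hamming bound.


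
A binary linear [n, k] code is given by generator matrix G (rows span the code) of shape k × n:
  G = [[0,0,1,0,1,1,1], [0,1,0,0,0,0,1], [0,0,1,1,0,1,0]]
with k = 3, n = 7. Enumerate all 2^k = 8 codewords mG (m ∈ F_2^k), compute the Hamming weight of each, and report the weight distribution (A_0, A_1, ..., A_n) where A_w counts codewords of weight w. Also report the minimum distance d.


Weight distribution: A_0 = 1, A_2 = 1, A_3 = 3, A_4 = 2, A_5 = 1. Minimum distance d = 2.

Enumerate all 2^3 = 8 messages m ∈ F_2^3.
For each, compute codeword c = mG in F_2^7, then tally its weight.
  m = 000 → c = 0000000, weight = 0.
  m = 100 → c = 0010111, weight = 4.
  m = 010 → c = 0100001, weight = 2.
  m = 110 → c = 0110110, weight = 4.
  m = 001 → c = 0011010, weight = 3.
  m = 101 → c = 0001101, weight = 3.
  m = 011 → c = 0111011, weight = 5.
  m = 111 → c = 0101100, weight = 3.
Tally weights:
  weight 0: 1 codewords.
  weight 2: 1 codewords.
  weight 3: 3 codewords.
  weight 4: 2 codewords.
  weight 5: 1 codewords.
Minimum distance d = smallest w > 0 with A_w > 0 = 2.
Sanity: Σ A_w = 8 = 2^3 = 8 ✓.


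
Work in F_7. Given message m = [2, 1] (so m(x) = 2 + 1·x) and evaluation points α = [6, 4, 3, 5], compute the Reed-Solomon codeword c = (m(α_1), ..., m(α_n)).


c = [1, 6, 5, 0]

Message polynomial: m(x) = 2 + 1·x (mod 7).
For each evaluation point α_i, compute m(α_i) mod 7:
  α_1 = 6: Horner steps 1 → 1, so m(6) = 1.
  α_2 = 4: Horner steps 1 → 6, so m(4) = 6.
  α_3 = 3: Horner steps 1 → 5, so m(3) = 5.
  α_4 = 5: Horner steps 1 → 0, so m(5) = 0.
Codeword c = [1, 6, 5, 0] ∈ F_7^4.


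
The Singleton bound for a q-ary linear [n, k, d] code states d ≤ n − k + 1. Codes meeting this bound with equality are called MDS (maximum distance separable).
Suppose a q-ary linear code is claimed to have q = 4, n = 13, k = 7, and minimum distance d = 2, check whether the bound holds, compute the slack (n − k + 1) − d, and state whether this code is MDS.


Singleton RHS = n − k + 1 = 7, slack = 5, bound satisfied, not MDS.

Singleton bound: d ≤ n − k + 1.
Here n = 13, k = 7, so n − k + 1 = 7.
Given d = 2, check d ≤ 7: YES.
Slack = (n − k + 1) − d = 5.
The code is NOT MDS (slack = 5 > 0).
Description: the claimed parameters are [13, 7, 2]_4; such a code would be non-MDS.


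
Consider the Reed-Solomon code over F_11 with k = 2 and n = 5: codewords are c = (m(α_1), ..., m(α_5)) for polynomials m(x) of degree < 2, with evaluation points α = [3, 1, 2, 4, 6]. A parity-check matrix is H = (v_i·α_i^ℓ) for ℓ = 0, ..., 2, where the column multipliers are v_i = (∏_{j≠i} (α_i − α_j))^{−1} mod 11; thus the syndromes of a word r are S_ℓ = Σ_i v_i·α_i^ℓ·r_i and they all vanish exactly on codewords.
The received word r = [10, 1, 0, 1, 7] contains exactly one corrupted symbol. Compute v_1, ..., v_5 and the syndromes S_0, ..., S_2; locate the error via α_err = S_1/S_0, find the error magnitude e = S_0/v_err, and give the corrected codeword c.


S = (8, 10, 7), error at position 4, error magnitude e = 3, c = [10, 1, 0, 9, 7].

Step 1: column multipliers v_i = (∏_{j≠i}(α_i − α_j))^{−1} mod 11.
  i = 1 (α = 3): (3−1)(3−2)(3−4)(3−6) = 2·1·(−1)·(−3) = 6 ≡ 6, so v_1 = 6^{−1} = 2 (mod 11).
  i = 2 (α = 1): (1−3)(1−2)(1−4)(1−6) = (−2)·(−1)·(−3)·(−5) = 30 ≡ 8, so v_2 = 8^{−1} = 7 (mod 11).
  i = 3 (α = 2): (2−3)(2−1)(2−4)(2−6) = (−1)·1·(−2)·(−4) = −8 ≡ 3, so v_3 = 3^{−1} = 4 (mod 11).
  i = 4 (α = 4): (4−3)(4−1)(4−2)(4−6) = 1·3·2·(−2) = −12 ≡ 10, so v_4 = 10^{−1} = 10 (mod 11).
  i = 5 (α = 6): (6−3)(6−1)(6−2)(6−4) = 3·5·4·2 = 120 ≡ 10, so v_5 = 10^{−1} = 10 (mod 11).
  v = [2, 7, 4, 10, 10].
Step 2: syndromes of r = [10, 1, 0, 1, 7] (all sums mod 11).
  S_0 = Σ v_i r_i = 2·10 + 7·1 + 4·0 + 10·1 + 10·7 = 107 ≡ 8.
  S_1 = Σ v_i α_i r_i = 2·3·10 + 7·1·1 + 4·2·0 + 10·4·1 + 10·6·7 = 527 ≡ 10.
  α_i^2 mod 11 = [9, 1, 4, 5, 3].
  S_2 = Σ v_i α_i^2 r_i = 2·9·10 + 7·1·1 + 4·4·0 + 10·5·1 + 10·3·7 = 447 ≡ 7.
  S = (8, 10, 7) ≠ 0, so r is not a codeword (an error is present).
Step 3: locate the error. For a single error e at position i, S_ℓ = v_i·e·α_i^ℓ, so α_err = S_1/S_0.
  S_0^{−1} = 8^{−1} = 7 (mod 11), so α_err = 10·7 = 70 ≡ 4 = α_4. Error position i = 4.
  Consistency check: S_2/S_1 = 7·10 = 70 ≡ 4 = α_err ✓ (single-error assumption holds).
Step 4: error magnitude e = S_0/v_4 = S_0·∏_{j≠4}(α_4 − α_j) = 8·10 = 80 ≡ 3 (mod 11).
Step 5: correct position 4: c_4 = r_4 − e = 1 − 3 ≡ 9 (mod 11). Hence c = [10, 1, 0, 9, 7].
  Check: interpolating c through the α_i gives m(x) = 2 + 10·x (degree < 2) with m(α_i) = c_i for every i, so c is indeed a codeword.


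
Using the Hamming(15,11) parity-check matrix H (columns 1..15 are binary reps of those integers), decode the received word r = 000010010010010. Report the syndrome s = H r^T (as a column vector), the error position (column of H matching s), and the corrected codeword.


s = (1, 0, 0, 0)^T, error position = 8, corrected codeword c = 000010000010010

Compute s = H r^T mod 2 one row at a time:
  s_1 = 1 + 0 + 0 + 1 + 0 + 0 + 1 + 0 = 3 ≡ 1 (mod 2).
  s_2 = 0 + 1 + 0 + 0 + 0 + 0 + 1 + 0 = 2 ≡ 0 (mod 2).
  s_3 = 0 + 0 + 0 + 0 + 0 + 1 + 1 + 0 = 2 ≡ 0 (mod 2).
  s_4 = 0 + 0 + 1 + 0 + 0 + 1 + 0 + 0 = 2 ≡ 0 (mod 2).
s = (1, 0, 0, 0)^T — this equals column 8 of H (binary 1000), so error is at position 8.
Correct: flip bit 8 of r = 000010010010010 to get c = 000010000010010.


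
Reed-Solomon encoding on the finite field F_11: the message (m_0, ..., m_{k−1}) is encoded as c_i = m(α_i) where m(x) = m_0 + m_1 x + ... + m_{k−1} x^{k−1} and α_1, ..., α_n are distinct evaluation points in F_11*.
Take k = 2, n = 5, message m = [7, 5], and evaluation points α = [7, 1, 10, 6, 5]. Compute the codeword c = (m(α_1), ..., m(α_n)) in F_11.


c = [9, 1, 2, 4, 10]

Message polynomial: m(x) = 7 + 5·x (mod 11).
For each evaluation point α_i, compute m(α_i) mod 11:
  α_1 = 7: Horner steps 5 → 9, so m(7) = 9.
  α_2 = 1: Horner steps 5 → 1, so m(1) = 1.
  α_3 = 10: Horner steps 5 → 2, so m(10) = 2.
  α_4 = 6: Horner steps 5 → 4, so m(6) = 4.
  α_5 = 5: Horner steps 5 → 10, so m(5) = 10.
Codeword c = [9, 1, 2, 4, 10] ∈ F_11^5.


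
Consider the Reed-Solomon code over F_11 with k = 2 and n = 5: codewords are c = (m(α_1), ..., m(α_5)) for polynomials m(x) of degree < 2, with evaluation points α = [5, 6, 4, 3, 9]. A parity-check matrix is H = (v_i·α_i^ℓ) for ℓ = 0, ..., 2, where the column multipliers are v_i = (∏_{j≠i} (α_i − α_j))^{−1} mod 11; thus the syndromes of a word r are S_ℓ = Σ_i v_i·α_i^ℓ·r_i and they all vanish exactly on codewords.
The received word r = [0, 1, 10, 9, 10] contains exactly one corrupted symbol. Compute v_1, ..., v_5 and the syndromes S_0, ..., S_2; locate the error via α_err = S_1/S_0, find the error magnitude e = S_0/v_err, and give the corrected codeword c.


S = (9, 4, 3), error at position 5, error magnitude e = 6, c = [0, 1, 10, 9, 4].

Step 1: column multipliers v_i = (∏_{j≠i}(α_i − α_j))^{−1} mod 11.
  i = 1 (α = 5): (5−6)(5−4)(5−3)(5−9) = (−1)·1·2·(−4) = 8 ≡ 8, so v_1 = 8^{−1} = 7 (mod 11).
  i = 2 (α = 6): (6−5)(6−4)(6−3)(6−9) = 1·2·3·(−3) = −18 ≡ 4, so v_2 = 4^{−1} = 3 (mod 11).
  i = 3 (α = 4): (4−5)(4−6)(4−3)(4−9) = (−1)·(−2)·1·(−5) = −10 ≡ 1, so v_3 = 1^{−1} = 1 (mod 11).
  i = 4 (α = 3): (3−5)(3−6)(3−4)(3−9) = (−2)·(−3)·(−1)·(−6) = 36 ≡ 3, so v_4 = 3^{−1} = 4 (mod 11).
  i = 5 (α = 9): (9−5)(9−6)(9−4)(9−3) = 4·3·5·6 = 360 ≡ 8, so v_5 = 8^{−1} = 7 (mod 11).
  v = [7, 3, 1, 4, 7].
Step 2: syndromes of r = [0, 1, 10, 9, 10] (all sums mod 11).
  S_0 = Σ v_i r_i = 7·0 + 3·1 + 1·10 + 4·9 + 7·10 = 119 ≡ 9.
  S_1 = Σ v_i α_i r_i = 7·5·0 + 3·6·1 + 1·4·10 + 4·3·9 + 7·9·10 = 796 ≡ 4.
  α_i^2 mod 11 = [3, 3, 5, 9, 4].
  S_2 = Σ v_i α_i^2 r_i = 7·3·0 + 3·3·1 + 1·5·10 + 4·9·9 + 7·4·10 = 663 ≡ 3.
  S = (9, 4, 3) ≠ 0, so r is not a codeword (an error is present).
Step 3: locate the error. For a single error e at position i, S_ℓ = v_i·e·α_i^ℓ, so α_err = S_1/S_0.
  S_0^{−1} = 9^{−1} = 5 (mod 11), so α_err = 4·5 = 20 ≡ 9 = α_5. Error position i = 5.
  Consistency check: S_2/S_1 = 3·3 = 9 ≡ 9 = α_err ✓ (single-error assumption holds).
Step 4: error magnitude e = S_0/v_5 = S_0·∏_{j≠5}(α_5 − α_j) = 9·8 = 72 ≡ 6 (mod 11).
Step 5: correct position 5: c_5 = r_5 − e = 10 − 6 ≡ 4 (mod 11). Hence c = [0, 1, 10, 9, 4].
  Check: interpolating c through the α_i gives m(x) = 6 + 1·x (degree < 2) with m(α_i) = c_i for every i, so c is indeed a codeword.


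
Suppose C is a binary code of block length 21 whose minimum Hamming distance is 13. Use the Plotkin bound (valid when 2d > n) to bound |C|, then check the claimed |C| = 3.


Plotkin bound M ≤ 4; given |C| = 3 ≤ bound (satisfied).

Check applicability: 2d = 26, n = 21.
2d − n = 5 > 0, so Plotkin applies.
Compute d/(2d−n) = 13/5 ≈ 2.6000.
⌊d/(2d−n)⌋ = 2.
Plotkin bound: M ≤ 2·2 = 4.
Given |C| = 3, check: satisfied.
This |C| is below the Plotkin bound.


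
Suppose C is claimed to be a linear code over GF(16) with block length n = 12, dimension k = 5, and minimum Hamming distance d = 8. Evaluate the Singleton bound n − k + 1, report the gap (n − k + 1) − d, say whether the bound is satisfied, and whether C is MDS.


Singleton RHS = n − k + 1 = 8, slack = 0, bound satisfied, MDS.

Singleton bound: d ≤ n − k + 1.
Here n = 12, k = 5, so n − k + 1 = 8.
Given d = 8, check d ≤ 8: YES.
Slack = (n − k + 1) − d = 0.
The code is MDS (slack = 0).
Description: the claimed parameters are [12, 5, 8]_16; such a code would be MDS (meets Singleton bound).


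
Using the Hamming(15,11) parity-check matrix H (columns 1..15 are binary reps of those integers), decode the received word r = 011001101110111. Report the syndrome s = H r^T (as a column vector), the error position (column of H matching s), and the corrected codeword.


s = (0, 1, 0, 0)^T, error position = 4, corrected codeword c = 011101101110111

Compute s = H r^T mod 2 one row at a time:
  s_1 = 0 + 1 + 1 + 1 + 0 + 1 + 1 + 1 = 6 ≡ 0 (mod 2).
  s_2 = 0 + 0 + 1 + 1 + 0 + 1 + 1 + 1 = 5 ≡ 1 (mod 2).
  s_3 = 1 + 1 + 1 + 1 + 1 + 1 + 1 + 1 = 8 ≡ 0 (mod 2).
  s_4 = 0 + 1 + 0 + 1 + 1 + 1 + 1 + 1 = 6 ≡ 0 (mod 2).
s = (0, 1, 0, 0)^T — this equals column 4 of H (binary 0100), so error is at position 4.
Correct: flip bit 4 of r = 011001101110111 to get c = 011101101110111.


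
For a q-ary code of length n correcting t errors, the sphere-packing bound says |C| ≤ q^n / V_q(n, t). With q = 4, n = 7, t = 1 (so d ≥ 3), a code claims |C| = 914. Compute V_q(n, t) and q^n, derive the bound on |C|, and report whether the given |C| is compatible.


V_q(n, t) = 22, q^n = 16384, Hamming bound = 744, |C| = 914 > bound (violated).

Step 1: Compute V_q(n, t) = Σ_{j=0}^1 C(n, j) (q−1)^j.
  j = 0: C(7,0)·(3)^0 = 1·1 = 1.
  j = 1: C(7,1)·(3)^1 = 7·3 = 21.
  V_q(n, t) = 1 + 21 = 22.
Step 2: q^n = 4^7 = 16384.
Step 3: Hamming bound ⌊q^n / V_q(n,t)⌋ = ⌊16384/22⌋ = 744.
Step 4: Compare |C| = 914 to 744: violated.
The claimed |C| lies above the Hamming bound, so no 4-ary code of length 7 with d ≥ 3 can have 914 codewords.


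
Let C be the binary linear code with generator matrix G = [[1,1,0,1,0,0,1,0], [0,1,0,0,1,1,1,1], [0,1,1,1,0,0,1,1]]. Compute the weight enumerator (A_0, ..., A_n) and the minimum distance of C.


Weight distribution: A_0 = 1, A_3 = 1, A_4 = 2, A_5 = 3, A_6 = 1. Minimum distance d = 3.

Enumerate all 2^3 = 8 messages m ∈ F_2^3.
For each, compute codeword c = mG in F_2^8, then tally its weight.
  m = 000 → c = 00000000, weight = 0.
  m = 100 → c = 11010010, weight = 4.
  m = 010 → c = 01001111, weight = 5.
  m = 110 → c = 10011101, weight = 5.
  m = 001 → c = 01110011, weight = 5.
  m = 101 → c = 10100001, weight = 3.
  m = 011 → c = 00111100, weight = 4.
  m = 111 → c = 11101110, weight = 6.
Tally weights:
  weight 0: 1 codewords.
  weight 3: 1 codewords.
  weight 4: 2 codewords.
  weight 5: 3 codewords.
  weight 6: 1 codewords.
Minimum distance d = smallest w > 0 with A_w > 0 = 3.
Sanity: Σ A_w = 8 = 2^3 = 8 ✓.


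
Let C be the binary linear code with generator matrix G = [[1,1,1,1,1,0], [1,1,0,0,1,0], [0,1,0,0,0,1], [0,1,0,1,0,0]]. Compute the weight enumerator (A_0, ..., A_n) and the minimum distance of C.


Weight distribution: A_0 = 1, A_2 = 6, A_3 = 4, A_4 = 1, A_5 = 4. Minimum distance d = 2.

Enumerate all 2^4 = 16 messages m ∈ F_2^4.
For each, compute codeword c = mG in F_2^6, then tally its weight.
  m = 0000 → c = 000000, weight = 0.
  m = 1000 → c = 111110, weight = 5.
  m = 0100 → c = 110010, weight = 3.
  m = 1100 → c = 001100, weight = 2.
  m = 0010 → c = 010001, weight = 2.
  m = 1010 → c = 101111, weight = 5.
  m = 0110 → c = 100011, weight = 3.
  m = 1110 → c = 011101, weight = 4.
  m = 0001 → c = 010100, weight = 2.
  m = 1001 → c = 101010, weight = 3.
  m = 0101 → c = 100110, weight = 3.
  m = 1101 → c = 011000, weight = 2.
  m = 0011 → c = 000101, weight = 2.
  m = 1011 → c = 111011, weight = 5.
  m = 0111 → c = 110111, weight = 5.
  m = 1111 → c = 001001, weight = 2.
Tally weights:
  weight 0: 1 codewords.
  weight 2: 6 codewords.
  weight 3: 4 codewords.
  weight 4: 1 codewords.
  weight 5: 4 codewords.
Minimum distance d = smallest w > 0 with A_w > 0 = 2.
Sanity: Σ A_w = 16 = 2^4 = 16 ✓.


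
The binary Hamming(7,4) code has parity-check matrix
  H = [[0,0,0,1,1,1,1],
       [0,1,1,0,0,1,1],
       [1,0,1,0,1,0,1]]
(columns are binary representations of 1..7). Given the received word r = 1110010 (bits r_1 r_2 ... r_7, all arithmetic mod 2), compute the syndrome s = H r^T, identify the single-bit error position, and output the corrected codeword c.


s = (1, 1, 0)^T, error position = 6, corrected codeword c = 1110000

Compute s = H r^T mod 2 one row at a time:
  s_1 = 0 + 0 + 1 + 0 = 1 ≡ 1 (mod 2).
  s_2 = 1 + 1 + 1 + 0 = 3 ≡ 1 (mod 2).
  s_3 = 1 + 1 + 0 + 0 = 2 ≡ 0 (mod 2).
s = (1, 1, 0)^T — this equals column 6 of H (binary 110), so error is at position 6.
Correct: flip bit 6 of r = 1110010 to get c = 1110000.


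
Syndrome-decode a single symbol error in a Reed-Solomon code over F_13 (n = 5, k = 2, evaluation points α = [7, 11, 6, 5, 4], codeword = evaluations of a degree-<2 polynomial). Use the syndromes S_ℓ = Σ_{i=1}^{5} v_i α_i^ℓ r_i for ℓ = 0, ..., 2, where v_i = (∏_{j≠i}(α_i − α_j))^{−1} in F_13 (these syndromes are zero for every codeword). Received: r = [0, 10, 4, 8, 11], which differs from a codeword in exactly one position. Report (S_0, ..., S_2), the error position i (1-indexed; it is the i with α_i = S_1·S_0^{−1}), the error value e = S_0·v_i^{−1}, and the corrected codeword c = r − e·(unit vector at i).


S = (4, 3, 12), error at position 5, error magnitude e = 12, c = [0, 10, 4, 8, 12].

Step 1: column multipliers v_i = (∏_{j≠i}(α_i − α_j))^{−1} mod 13.
  i = 1 (α = 7): (7−11)(7−6)(7−5)(7−4) = (−4)·1·2·3 = −24 ≡ 2, so v_1 = 2^{−1} = 7 (mod 13).
  i = 2 (α = 11): (11−7)(11−6)(11−5)(11−4) = 4·5·6·7 = 840 ≡ 8, so v_2 = 8^{−1} = 5 (mod 13).
  i = 3 (α = 6): (6−7)(6−11)(6−5)(6−4) = (−1)·(−5)·1·2 = 10 ≡ 10, so v_3 = 10^{−1} = 4 (mod 13).
  i = 4 (α = 5): (5−7)(5−11)(5−6)(5−4) = (−2)·(−6)·(−1)·1 = −12 ≡ 1, so v_4 = 1^{−1} = 1 (mod 13).
  i = 5 (α = 4): (4−7)(4−11)(4−6)(4−5) = (−3)·(−7)·(−2)·(−1) = 42 ≡ 3, so v_5 = 3^{−1} = 9 (mod 13).
  v = [7, 5, 4, 1, 9].
Step 2: syndromes of r = [0, 10, 4, 8, 11] (all sums mod 13).
  S_0 = Σ v_i r_i = 7·0 + 5·10 + 4·4 + 1·8 + 9·11 = 173 ≡ 4.
  S_1 = Σ v_i α_i r_i = 7·7·0 + 5·11·10 + 4·6·4 + 1·5·8 + 9·4·11 = 1082 ≡ 3.
  α_i^2 mod 13 = [10, 4, 10, 12, 3].
  S_2 = Σ v_i α_i^2 r_i = 7·10·0 + 5·4·10 + 4·10·4 + 1·12·8 + 9·3·11 = 753 ≡ 12.
  S = (4, 3, 12) ≠ 0, so r is not a codeword (an error is present).
Step 3: locate the error. For a single error e at position i, S_ℓ = v_i·e·α_i^ℓ, so α_err = S_1/S_0.
  S_0^{−1} = 4^{−1} = 10 (mod 13), so α_err = 3·10 = 30 ≡ 4 = α_5. Error position i = 5.
  Consistency check: S_2/S_1 = 12·9 = 108 ≡ 4 = α_err ✓ (single-error assumption holds).
Step 4: error magnitude e = S_0/v_5 = S_0·∏_{j≠5}(α_5 − α_j) = 4·3 = 12 ≡ 12 (mod 13).
Step 5: correct position 5: c_5 = r_5 − e = 11 − 12 ≡ 12 (mod 13). Hence c = [0, 10, 4, 8, 12].
  Check: interpolating c through the α_i gives m(x) = 2 + 9·x (degree < 2) with m(α_i) = c_i for every i, so c is indeed a codeword.


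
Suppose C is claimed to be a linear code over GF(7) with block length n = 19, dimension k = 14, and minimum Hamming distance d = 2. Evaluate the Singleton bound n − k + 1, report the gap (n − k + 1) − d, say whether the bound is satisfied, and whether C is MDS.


Singleton RHS = n − k + 1 = 6, slack = 4, bound satisfied, not MDS.

Singleton bound: d ≤ n − k + 1.
Here n = 19, k = 14, so n − k + 1 = 6.
Given d = 2, check d ≤ 6: YES.
Slack = (n − k + 1) − d = 4.
The code is NOT MDS (slack = 4 > 0).
Description: the claimed parameters are [19, 14, 2]_7; such a code would be non-MDS.


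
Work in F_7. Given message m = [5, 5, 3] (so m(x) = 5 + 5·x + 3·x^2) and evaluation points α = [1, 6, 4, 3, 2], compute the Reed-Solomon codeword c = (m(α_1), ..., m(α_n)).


c = [6, 3, 3, 5, 6]

Message polynomial: m(x) = 5 + 5·x + 3·x^2 (mod 7).
For each evaluation point α_i, compute m(α_i) mod 7:
  α_1 = 1: Horner steps 3 → 1 → 6, so m(1) = 6.
  α_2 = 6: Horner steps 3 → 2 → 3, so m(6) = 3.
  α_3 = 4: Horner steps 3 → 3 → 3, so m(4) = 3.
  α_4 = 3: Horner steps 3 → 0 → 5, so m(3) = 5.
  α_5 = 2: Horner steps 3 → 4 → 6, so m(2) = 6.
Codeword c = [6, 3, 3, 5, 6] ∈ F_7^5.


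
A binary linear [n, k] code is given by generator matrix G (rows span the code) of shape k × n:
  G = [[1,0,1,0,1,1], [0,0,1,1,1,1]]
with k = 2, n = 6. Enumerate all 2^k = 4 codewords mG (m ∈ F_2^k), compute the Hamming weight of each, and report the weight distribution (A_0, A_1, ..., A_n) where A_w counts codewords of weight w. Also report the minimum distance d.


Weight distribution: A_0 = 1, A_2 = 1, A_4 = 2. Minimum distance d = 2.

Enumerate all 2^2 = 4 messages m ∈ F_2^2.
For each, compute codeword c = mG in F_2^6, then tally its weight.
  m = 00 → c = 000000, weight = 0.
  m = 10 → c = 101011, weight = 4.
  m = 01 → c = 001111, weight = 4.
  m = 11 → c = 100100, weight = 2.
Tally weights:
  weight 0: 1 codewords.
  weight 2: 1 codewords.
  weight 4: 2 codewords.
Minimum distance d = smallest w > 0 with A_w > 0 = 2.
Sanity: Σ A_w = 4 = 2^2 = 4 ✓.


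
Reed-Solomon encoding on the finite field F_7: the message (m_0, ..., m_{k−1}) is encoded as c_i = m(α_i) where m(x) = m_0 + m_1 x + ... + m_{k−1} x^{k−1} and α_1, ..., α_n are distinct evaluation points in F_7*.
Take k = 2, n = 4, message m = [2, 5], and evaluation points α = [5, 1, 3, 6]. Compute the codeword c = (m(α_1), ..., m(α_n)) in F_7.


c = [6, 0, 3, 4]

Message polynomial: m(x) = 2 + 5·x (mod 7).
For each evaluation point α_i, compute m(α_i) mod 7:
  α_1 = 5: Horner steps 5 → 6, so m(5) = 6.
  α_2 = 1: Horner steps 5 → 0, so m(1) = 0.
  α_3 = 3: Horner steps 5 → 3, so m(3) = 3.
  α_4 = 6: Horner steps 5 → 4, so m(6) = 4.
Codeword c = [6, 0, 3, 4] ∈ F_7^4.
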